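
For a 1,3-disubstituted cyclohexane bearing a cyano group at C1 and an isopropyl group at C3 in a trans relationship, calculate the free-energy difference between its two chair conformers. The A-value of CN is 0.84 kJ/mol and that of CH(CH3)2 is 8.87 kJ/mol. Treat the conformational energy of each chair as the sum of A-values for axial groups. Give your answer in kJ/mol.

C1 and C3 have the same parity, so for the trans isomer the two substituents are one axial and one equatorial in each chair.
Chair I (cyano axial, isopropyl equatorial): E = 0.84 kJ/mol.
Chair II (cyano equatorial, isopropyl axial): E = 8.87 kJ/mol.
ΔE = 8.87 − 0.84 = 8.03 kJ/mol; chair I is more stable.

8.03 kJ/mol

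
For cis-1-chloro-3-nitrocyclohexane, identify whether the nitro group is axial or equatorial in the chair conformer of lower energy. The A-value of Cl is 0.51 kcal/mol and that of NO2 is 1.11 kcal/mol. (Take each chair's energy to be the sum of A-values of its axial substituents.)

equatorial

C1 and C3 have the same parity, so for the cis isomer the two substituents are e,e in one chair and a,a in the other.
Chair I (chloro axial, nitro axial): E = 1.62 kcal/mol.
Chair II (chloro equatorial, nitro equatorial): E = 0.00 kcal/mol.
Chair II is the more stable (lower-energy) conformer, and in that chair the nitro group is equatorial.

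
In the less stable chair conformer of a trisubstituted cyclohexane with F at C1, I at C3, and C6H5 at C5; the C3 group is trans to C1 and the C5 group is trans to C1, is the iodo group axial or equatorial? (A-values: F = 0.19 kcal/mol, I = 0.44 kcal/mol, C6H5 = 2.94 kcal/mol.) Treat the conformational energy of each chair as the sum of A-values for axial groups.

Chair I (fluoro axial, iodo equatorial, phenyl equatorial): E = 0.19 kcal/mol.
Chair II (fluoro equatorial, iodo axial, phenyl axial): E = 3.38 kcal/mol.
Chair II is the less stable (higher-energy) conformer, and in that chair the iodo group is axial.

axial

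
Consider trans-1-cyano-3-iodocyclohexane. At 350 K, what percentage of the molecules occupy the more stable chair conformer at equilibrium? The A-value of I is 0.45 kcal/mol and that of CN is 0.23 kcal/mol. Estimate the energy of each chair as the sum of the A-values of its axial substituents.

C1 and C3 have the same parity, so for the trans isomer the two substituents are one axial and one equatorial in each chair.
Chair I (iodo axial, cyano equatorial): E = 0.45 kcal/mol; chair II (iodo equatorial, cyano axial): E = 0.23 kcal/mol.
ΔG = 0.22 kcal/mol between the two chairs.
K = exp(ΔG/RT) with R = 1.987×10⁻³ kcal mol⁻¹ K⁻¹ and T = 350 K gives K ≈ 1.37.
Fraction in the lower-energy chair = K/(K+1) = 57.8%.

57.8%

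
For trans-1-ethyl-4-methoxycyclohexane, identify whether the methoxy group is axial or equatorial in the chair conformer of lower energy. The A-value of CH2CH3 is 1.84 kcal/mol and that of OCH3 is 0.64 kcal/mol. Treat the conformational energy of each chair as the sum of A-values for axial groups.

equatorial

C1 and C4 have opposite parity, so for the trans isomer the two substituents are e,e in one chair and a,a in the other.
Chair I (ethyl axial, methoxy axial): E = 2.48 kcal/mol.
Chair II (ethyl equatorial, methoxy equatorial): E = 0.00 kcal/mol.
Chair II is the more stable (lower-energy) conformer, and in that chair the methoxy group is equatorial.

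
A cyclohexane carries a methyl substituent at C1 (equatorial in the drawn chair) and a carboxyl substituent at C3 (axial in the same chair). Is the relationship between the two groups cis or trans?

trans

C1 and C3 have the same parity, so their axial bonds point in the same direction.
With same-parity carbons, two substituents on the same face are both axial or both equatorial; opposite faces give one of each.
Here the groups are equatorial/axial → opposite face → trans.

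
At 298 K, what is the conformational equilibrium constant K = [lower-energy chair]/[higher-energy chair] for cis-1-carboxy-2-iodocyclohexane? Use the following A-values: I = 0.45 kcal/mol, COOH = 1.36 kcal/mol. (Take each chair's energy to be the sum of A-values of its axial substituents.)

K ≈ 4.65

C1 and C2 have opposite parity, so for the cis isomer the two substituents are one axial and one equatorial in each chair.
Chair I (iodo axial, carboxyl equatorial): E = 0.45 kcal/mol; chair II (iodo equatorial, carboxyl axial): E = 1.36 kcal/mol.
ΔG = 0.91 kcal/mol between the two chairs.
K = exp(ΔG/RT) with R = 1.987×10⁻³ kcal mol⁻¹ K⁻¹ and T = 298 K gives K ≈ 4.65.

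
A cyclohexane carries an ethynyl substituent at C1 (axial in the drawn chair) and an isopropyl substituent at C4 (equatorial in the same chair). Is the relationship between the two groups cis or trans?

C1 and C4 have opposite parity, so their axial bonds point in opposite directions.
With opposite-parity carbons, two substituents on the same face are one axial and one equatorial; opposite faces give both axial or both equatorial.
Here the groups are axial/equatorial → same face → cis.

cis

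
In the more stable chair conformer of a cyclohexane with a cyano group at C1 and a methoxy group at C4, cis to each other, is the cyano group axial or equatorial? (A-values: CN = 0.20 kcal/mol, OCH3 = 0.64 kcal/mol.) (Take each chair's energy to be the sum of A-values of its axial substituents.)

C1 and C4 have opposite parity, so for the cis isomer the two substituents are one axial and one equatorial in each chair.
Chair I (cyano axial, methoxy equatorial): E = 0.20 kcal/mol.
Chair II (cyano equatorial, methoxy axial): E = 0.64 kcal/mol.
Chair I is the more stable (lower-energy) conformer, and in that chair the cyano group is axial.

axial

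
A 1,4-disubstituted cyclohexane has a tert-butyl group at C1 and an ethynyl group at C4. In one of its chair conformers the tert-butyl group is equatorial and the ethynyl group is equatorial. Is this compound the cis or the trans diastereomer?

C1 and C4 have opposite parity, so their axial bonds point in opposite directions.
With opposite-parity carbons, two substituents on the same face are one axial and one equatorial; opposite faces give both axial or both equatorial.
Here the groups are equatorial/equatorial → opposite face → trans.

trans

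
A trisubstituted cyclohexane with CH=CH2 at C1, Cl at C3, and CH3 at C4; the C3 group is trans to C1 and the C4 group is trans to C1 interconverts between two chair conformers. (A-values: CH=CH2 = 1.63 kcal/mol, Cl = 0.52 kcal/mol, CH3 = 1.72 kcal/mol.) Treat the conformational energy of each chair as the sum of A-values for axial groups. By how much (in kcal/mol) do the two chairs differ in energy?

Chair I (vinyl axial, chloro equatorial, methyl axial): E = 3.35 kcal/mol.
Chair II (vinyl equatorial, chloro axial, methyl equatorial): E = 0.52 kcal/mol.
ΔE = 3.35 − 0.52 = 2.83 kcal/mol; chair II is more stable.

2.83 kcal/mol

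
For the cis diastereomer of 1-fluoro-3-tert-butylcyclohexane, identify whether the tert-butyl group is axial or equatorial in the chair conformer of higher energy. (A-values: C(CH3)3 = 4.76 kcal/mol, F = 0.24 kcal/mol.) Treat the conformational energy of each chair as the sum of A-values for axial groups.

axial

C1 and C3 have the same parity, so for the cis isomer the two substituents are e,e in one chair and a,a in the other.
Chair I (tert-butyl axial, fluoro axial): E = 5.00 kcal/mol.
Chair II (tert-butyl equatorial, fluoro equatorial): E = 0.00 kcal/mol.
Chair I is the less stable (higher-energy) conformer, and in that chair the tert-butyl group is axial.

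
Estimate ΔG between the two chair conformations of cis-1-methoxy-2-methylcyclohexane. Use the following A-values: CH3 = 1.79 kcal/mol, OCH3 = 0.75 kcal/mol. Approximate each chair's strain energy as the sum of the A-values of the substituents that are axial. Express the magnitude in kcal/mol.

C1 and C2 have opposite parity, so for the cis isomer the two substituents are one axial and one equatorial in each chair.
Chair I (methyl axial, methoxy equatorial): E = 1.79 kcal/mol.
Chair II (methyl equatorial, methoxy axial): E = 0.75 kcal/mol.
ΔE = 1.79 − 0.75 = 1.04 kcal/mol; chair II is more stable.

1.04 kcal/mol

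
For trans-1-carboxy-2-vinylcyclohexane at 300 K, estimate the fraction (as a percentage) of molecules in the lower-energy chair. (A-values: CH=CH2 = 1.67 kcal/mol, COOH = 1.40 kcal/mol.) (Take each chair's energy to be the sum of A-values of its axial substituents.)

99.4%

C1 and C2 have opposite parity, so for the trans isomer the two substituents are e,e in one chair and a,a in the other.
Chair I (vinyl axial, carboxyl axial): E = 3.07 kcal/mol; chair II (vinyl equatorial, carboxyl equatorial): E = 0.00 kcal/mol.
ΔG = 3.07 kcal/mol between the two chairs.
K = exp(ΔG/RT) with R = 1.987×10⁻³ kcal mol⁻¹ K⁻¹ and T = 300 K gives K ≈ 172.
Fraction in the lower-energy chair = K/(K+1) = 99.4%.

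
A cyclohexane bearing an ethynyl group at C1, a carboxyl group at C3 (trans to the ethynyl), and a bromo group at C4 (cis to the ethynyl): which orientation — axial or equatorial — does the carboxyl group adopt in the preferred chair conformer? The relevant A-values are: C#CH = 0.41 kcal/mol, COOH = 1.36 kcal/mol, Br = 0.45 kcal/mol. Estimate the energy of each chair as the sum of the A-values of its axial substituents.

Chair I (ethynyl axial, carboxyl equatorial, bromo equatorial): E = 0.41 kcal/mol.
Chair II (ethynyl equatorial, carboxyl axial, bromo axial): E = 1.81 kcal/mol.
Chair I is the more stable (lower-energy) conformer, and in that chair the carboxyl group is equatorial.

equatorial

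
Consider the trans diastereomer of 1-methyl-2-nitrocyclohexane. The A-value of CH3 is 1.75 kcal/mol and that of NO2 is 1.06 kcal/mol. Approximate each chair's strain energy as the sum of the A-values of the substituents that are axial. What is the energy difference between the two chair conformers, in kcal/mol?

C1 and C2 have opposite parity, so for the trans isomer the two substituents are e,e in one chair and a,a in the other.
Chair I (methyl axial, nitro axial): E = 2.81 kcal/mol.
Chair II (methyl equatorial, nitro equatorial): E = 0.00 kcal/mol.
ΔE = 2.81 − 0.00 = 2.81 kcal/mol; chair II is more stable.

2.81 kcal/mol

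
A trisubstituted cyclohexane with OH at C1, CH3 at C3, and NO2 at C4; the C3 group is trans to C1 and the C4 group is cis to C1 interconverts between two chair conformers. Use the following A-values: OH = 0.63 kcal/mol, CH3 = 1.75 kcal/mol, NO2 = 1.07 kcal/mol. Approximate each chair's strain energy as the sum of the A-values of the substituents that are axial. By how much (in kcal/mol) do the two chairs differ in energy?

2.19 kcal/mol

Chair I (hydroxyl axial, methyl equatorial, nitro equatorial): E = 0.63 kcal/mol.
Chair II (hydroxyl equatorial, methyl axial, nitro axial): E = 2.82 kcal/mol.
ΔE = 2.82 − 0.63 = 2.19 kcal/mol; chair I is more stable.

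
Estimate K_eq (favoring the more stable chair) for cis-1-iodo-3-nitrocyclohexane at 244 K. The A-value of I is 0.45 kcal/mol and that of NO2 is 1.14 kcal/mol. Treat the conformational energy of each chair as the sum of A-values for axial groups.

K ≈ 26.6

C1 and C3 have the same parity, so for the cis isomer the two substituents are e,e in one chair and a,a in the other.
Chair I (iodo axial, nitro axial): E = 1.59 kcal/mol; chair II (iodo equatorial, nitro equatorial): E = 0.00 kcal/mol.
ΔG = 1.59 kcal/mol between the two chairs.
K = exp(ΔG/RT) with R = 1.987×10⁻³ kcal mol⁻¹ K⁻¹ and T = 244 K gives K ≈ 26.6.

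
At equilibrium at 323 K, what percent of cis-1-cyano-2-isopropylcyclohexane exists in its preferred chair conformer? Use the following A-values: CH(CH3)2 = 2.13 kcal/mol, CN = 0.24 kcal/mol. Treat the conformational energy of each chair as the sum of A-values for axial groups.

C1 and C2 have opposite parity, so for the cis isomer the two substituents are one axial and one equatorial in each chair.
Chair I (isopropyl axial, cyano equatorial): E = 2.13 kcal/mol; chair II (isopropyl equatorial, cyano axial): E = 0.24 kcal/mol.
ΔG = 1.89 kcal/mol between the two chairs.
K = exp(ΔG/RT) with R = 1.987×10⁻³ kcal mol⁻¹ K⁻¹ and T = 323 K gives K ≈ 19.
Fraction in the lower-energy chair = K/(K+1) = 95.0%.

95.0%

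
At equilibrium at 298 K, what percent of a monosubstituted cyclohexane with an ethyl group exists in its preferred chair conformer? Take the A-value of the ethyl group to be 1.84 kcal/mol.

95.7%

One chair has the ethyl group axial (E = 1.84 kcal/mol) and the other has it equatorial (E = 0).
ΔG = 1.84 kcal/mol between the two chairs.
K = exp(ΔG/RT) with R = 1.987×10⁻³ kcal mol⁻¹ K⁻¹ and T = 298 K gives K ≈ 22.4.
Fraction in the lower-energy chair = K/(K+1) = 95.7%.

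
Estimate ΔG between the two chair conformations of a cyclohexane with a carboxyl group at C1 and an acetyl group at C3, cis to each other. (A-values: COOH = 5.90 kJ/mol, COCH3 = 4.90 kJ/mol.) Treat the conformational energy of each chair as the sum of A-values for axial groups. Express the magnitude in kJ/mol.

10.80 kJ/mol

C1 and C3 have the same parity, so for the cis isomer the two substituents are e,e in one chair and a,a in the other.
Chair I (carboxyl axial, acetyl axial): E = 10.80 kJ/mol.
Chair II (carboxyl equatorial, acetyl equatorial): E = 0.00 kJ/mol.
ΔE = 10.80 − 0.00 = 10.80 kJ/mol; chair II is more stable.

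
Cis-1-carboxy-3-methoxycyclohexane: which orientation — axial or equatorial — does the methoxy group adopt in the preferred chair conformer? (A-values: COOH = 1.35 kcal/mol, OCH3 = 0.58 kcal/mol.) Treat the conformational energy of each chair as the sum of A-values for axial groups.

C1 and C3 have the same parity, so for the cis isomer the two substituents are e,e in one chair and a,a in the other.
Chair I (carboxyl axial, methoxy axial): E = 1.93 kcal/mol.
Chair II (carboxyl equatorial, methoxy equatorial): E = 0.00 kcal/mol.
Chair II is the more stable (lower-energy) conformer, and in that chair the methoxy group is equatorial.

equatorial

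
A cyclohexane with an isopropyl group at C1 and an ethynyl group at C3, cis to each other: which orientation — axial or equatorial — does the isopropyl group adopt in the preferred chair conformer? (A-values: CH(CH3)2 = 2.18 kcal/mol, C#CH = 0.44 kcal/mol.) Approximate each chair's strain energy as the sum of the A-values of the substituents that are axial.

equatorial

C1 and C3 have the same parity, so for the cis isomer the two substituents are e,e in one chair and a,a in the other.
Chair I (isopropyl axial, ethynyl axial): E = 2.62 kcal/mol.
Chair II (isopropyl equatorial, ethynyl equatorial): E = 0.00 kcal/mol.
Chair II is the more stable (lower-energy) conformer, and in that chair the isopropyl group is equatorial.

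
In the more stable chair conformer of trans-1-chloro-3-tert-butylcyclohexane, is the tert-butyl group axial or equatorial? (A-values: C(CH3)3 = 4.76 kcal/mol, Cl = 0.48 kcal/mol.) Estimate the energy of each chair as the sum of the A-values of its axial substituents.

C1 and C3 have the same parity, so for the trans isomer the two substituents are one axial and one equatorial in each chair.
Chair I (tert-butyl axial, chloro equatorial): E = 4.76 kcal/mol.
Chair II (tert-butyl equatorial, chloro axial): E = 0.48 kcal/mol.
Chair II is the more stable (lower-energy) conformer, and in that chair the tert-butyl group is equatorial.

equatorial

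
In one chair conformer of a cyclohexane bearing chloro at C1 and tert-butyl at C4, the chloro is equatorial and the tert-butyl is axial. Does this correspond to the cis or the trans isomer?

C1 and C4 have opposite parity, so their axial bonds point in opposite directions.
With opposite-parity carbons, two substituents on the same face are one axial and one equatorial; opposite faces give both axial or both equatorial.
Here the groups are equatorial/axial → same face → cis.

cis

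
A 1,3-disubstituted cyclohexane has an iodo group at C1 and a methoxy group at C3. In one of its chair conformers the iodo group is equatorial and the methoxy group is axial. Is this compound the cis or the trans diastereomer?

C1 and C3 have the same parity, so their axial bonds point in the same direction.
With same-parity carbons, two substituents on the same face are both axial or both equatorial; opposite faces give one of each.
Here the groups are equatorial/axial → opposite face → trans.

trans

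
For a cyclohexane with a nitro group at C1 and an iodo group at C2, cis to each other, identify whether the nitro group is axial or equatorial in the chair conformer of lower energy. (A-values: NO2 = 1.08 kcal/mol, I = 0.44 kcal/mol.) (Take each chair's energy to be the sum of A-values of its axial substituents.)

equatorial

C1 and C2 have opposite parity, so for the cis isomer the two substituents are one axial and one equatorial in each chair.
Chair I (nitro axial, iodo equatorial): E = 1.08 kcal/mol.
Chair II (nitro equatorial, iodo axial): E = 0.44 kcal/mol.
Chair II is the more stable (lower-energy) conformer, and in that chair the nitro group is equatorial.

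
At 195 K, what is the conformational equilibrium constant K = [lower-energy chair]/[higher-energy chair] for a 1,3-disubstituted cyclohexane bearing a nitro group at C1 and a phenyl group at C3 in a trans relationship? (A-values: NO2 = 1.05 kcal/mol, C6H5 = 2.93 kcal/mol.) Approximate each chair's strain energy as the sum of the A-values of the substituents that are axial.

C1 and C3 have the same parity, so for the trans isomer the two substituents are one axial and one equatorial in each chair.
Chair I (nitro axial, phenyl equatorial): E = 1.05 kcal/mol; chair II (nitro equatorial, phenyl axial): E = 2.93 kcal/mol.
ΔG = 1.88 kcal/mol between the two chairs.
K = exp(ΔG/RT) with R = 1.987×10⁻³ kcal mol⁻¹ K⁻¹ and T = 195 K gives K ≈ 128.

K ≈ 128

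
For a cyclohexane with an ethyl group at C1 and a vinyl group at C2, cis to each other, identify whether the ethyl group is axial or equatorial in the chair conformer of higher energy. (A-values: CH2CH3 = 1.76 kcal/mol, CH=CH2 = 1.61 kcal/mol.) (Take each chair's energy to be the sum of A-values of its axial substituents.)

C1 and C2 have opposite parity, so for the cis isomer the two substituents are one axial and one equatorial in each chair.
Chair I (ethyl axial, vinyl equatorial): E = 1.76 kcal/mol.
Chair II (ethyl equatorial, vinyl axial): E = 1.61 kcal/mol.
Chair I is the less stable (higher-energy) conformer, and in that chair the ethyl group is axial.

axial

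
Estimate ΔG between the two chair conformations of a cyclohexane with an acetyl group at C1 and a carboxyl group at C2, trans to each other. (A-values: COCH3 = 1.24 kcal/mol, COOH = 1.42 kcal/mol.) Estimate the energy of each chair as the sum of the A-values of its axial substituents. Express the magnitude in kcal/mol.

C1 and C2 have opposite parity, so for the trans isomer the two substituents are e,e in one chair and a,a in the other.
Chair I (acetyl axial, carboxyl axial): E = 2.66 kcal/mol.
Chair II (acetyl equatorial, carboxyl equatorial): E = 0.00 kcal/mol.
ΔE = 2.66 − 0.00 = 2.66 kcal/mol; chair II is more stable.

2.66 kcal/mol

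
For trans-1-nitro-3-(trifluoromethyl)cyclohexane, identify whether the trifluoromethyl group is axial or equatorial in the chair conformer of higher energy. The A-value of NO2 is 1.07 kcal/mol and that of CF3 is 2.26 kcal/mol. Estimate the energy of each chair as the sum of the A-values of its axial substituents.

axial

C1 and C3 have the same parity, so for the trans isomer the two substituents are one axial and one equatorial in each chair.
Chair I (nitro axial, trifluoromethyl equatorial): E = 1.07 kcal/mol.
Chair II (nitro equatorial, trifluoromethyl axial): E = 2.26 kcal/mol.
Chair II is the less stable (higher-energy) conformer, and in that chair the trifluoromethyl group is axial.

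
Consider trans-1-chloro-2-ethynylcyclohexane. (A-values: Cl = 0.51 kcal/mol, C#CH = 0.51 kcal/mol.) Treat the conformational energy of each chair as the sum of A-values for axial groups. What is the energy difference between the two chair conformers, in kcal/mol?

C1 and C2 have opposite parity, so for the trans isomer the two substituents are e,e in one chair and a,a in the other.
Chair I (chloro axial, ethynyl axial): E = 1.02 kcal/mol.
Chair II (chloro equatorial, ethynyl equatorial): E = 0.00 kcal/mol.
ΔE = 1.02 − 0.00 = 1.02 kcal/mol; chair II is more stable.

1.02 kcal/mol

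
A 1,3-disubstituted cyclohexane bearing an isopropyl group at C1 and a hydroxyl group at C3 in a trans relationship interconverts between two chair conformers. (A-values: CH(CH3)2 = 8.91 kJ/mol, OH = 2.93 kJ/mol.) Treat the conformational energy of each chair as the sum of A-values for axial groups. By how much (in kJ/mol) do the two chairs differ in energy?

C1 and C3 have the same parity, so for the trans isomer the two substituents are one axial and one equatorial in each chair.
Chair I (isopropyl axial, hydroxyl equatorial): E = 8.91 kJ/mol.
Chair II (isopropyl equatorial, hydroxyl axial): E = 2.93 kJ/mol.
ΔE = 8.91 − 2.93 = 5.98 kJ/mol; chair II is more stable.

5.98 kJ/mol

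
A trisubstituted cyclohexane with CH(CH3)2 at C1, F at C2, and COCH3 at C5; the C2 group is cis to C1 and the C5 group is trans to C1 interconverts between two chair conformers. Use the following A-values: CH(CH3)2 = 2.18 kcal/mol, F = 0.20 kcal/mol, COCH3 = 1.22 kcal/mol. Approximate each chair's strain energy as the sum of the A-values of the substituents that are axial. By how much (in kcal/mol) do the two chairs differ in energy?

0.76 kcal/mol

Chair I (isopropyl axial, fluoro equatorial, acetyl equatorial): E = 2.18 kcal/mol.
Chair II (isopropyl equatorial, fluoro axial, acetyl axial): E = 1.42 kcal/mol.
ΔE = 2.18 − 1.42 = 0.76 kcal/mol; chair II is more stable.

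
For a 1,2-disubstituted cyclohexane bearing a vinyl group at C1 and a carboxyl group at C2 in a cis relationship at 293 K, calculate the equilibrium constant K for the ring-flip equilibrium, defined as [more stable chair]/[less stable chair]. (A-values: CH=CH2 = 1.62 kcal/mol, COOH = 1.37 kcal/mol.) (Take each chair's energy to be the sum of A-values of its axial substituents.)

K ≈ 1.54

C1 and C2 have opposite parity, so for the cis isomer the two substituents are one axial and one equatorial in each chair.
Chair I (vinyl axial, carboxyl equatorial): E = 1.62 kcal/mol; chair II (vinyl equatorial, carboxyl axial): E = 1.37 kcal/mol.
ΔG = 0.25 kcal/mol between the two chairs.
K = exp(ΔG/RT) with R = 1.987×10⁻³ kcal mol⁻¹ K⁻¹ and T = 293 K gives K ≈ 1.54.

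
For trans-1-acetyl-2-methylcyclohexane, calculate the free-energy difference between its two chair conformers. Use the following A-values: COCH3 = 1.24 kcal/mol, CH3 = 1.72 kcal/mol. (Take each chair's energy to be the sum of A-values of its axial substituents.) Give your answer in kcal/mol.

C1 and C2 have opposite parity, so for the trans isomer the two substituents are e,e in one chair and a,a in the other.
Chair I (acetyl axial, methyl axial): E = 2.96 kcal/mol.
Chair II (acetyl equatorial, methyl equatorial): E = 0.00 kcal/mol.
ΔE = 2.96 − 0.00 = 2.96 kcal/mol; chair II is more stable.

2.96 kcal/mol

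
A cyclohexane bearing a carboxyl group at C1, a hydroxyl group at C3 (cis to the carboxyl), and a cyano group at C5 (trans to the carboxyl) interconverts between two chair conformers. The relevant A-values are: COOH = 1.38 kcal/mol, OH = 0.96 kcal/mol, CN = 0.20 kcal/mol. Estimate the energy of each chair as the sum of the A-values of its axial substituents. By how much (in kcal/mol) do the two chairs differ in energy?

Chair I (carboxyl axial, hydroxyl axial, cyano equatorial): E = 2.34 kcal/mol.
Chair II (carboxyl equatorial, hydroxyl equatorial, cyano axial): E = 0.20 kcal/mol.
ΔE = 2.34 − 0.20 = 2.14 kcal/mol; chair II is more stable.

2.14 kcal/mol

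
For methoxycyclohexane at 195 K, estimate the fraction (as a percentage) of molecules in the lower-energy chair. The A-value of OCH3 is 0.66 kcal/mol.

One chair has the methoxy group axial (E = 0.66 kcal/mol) and the other has it equatorial (E = 0).
ΔG = 0.66 kcal/mol between the two chairs.
K = exp(ΔG/RT) with R = 1.987×10⁻³ kcal mol⁻¹ K⁻¹ and T = 195 K gives K ≈ 5.49.
Fraction in the lower-energy chair = K/(K+1) = 84.6%.

84.6%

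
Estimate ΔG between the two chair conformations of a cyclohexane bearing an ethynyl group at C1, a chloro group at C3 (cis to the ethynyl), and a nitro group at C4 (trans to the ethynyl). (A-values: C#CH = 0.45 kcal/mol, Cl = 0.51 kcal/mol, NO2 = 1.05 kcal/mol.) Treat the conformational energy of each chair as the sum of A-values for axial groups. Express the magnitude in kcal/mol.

Chair I (ethynyl axial, chloro axial, nitro axial): E = 2.01 kcal/mol.
Chair II (ethynyl equatorial, chloro equatorial, nitro equatorial): E = 0.00 kcal/mol.
ΔE = 2.01 − 0.00 = 2.01 kcal/mol; chair II is more stable.

2.01 kcal/mol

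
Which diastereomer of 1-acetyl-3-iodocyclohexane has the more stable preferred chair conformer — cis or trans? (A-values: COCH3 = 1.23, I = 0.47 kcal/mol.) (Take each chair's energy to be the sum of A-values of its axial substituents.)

At 1,3 positions (parity same): cis → (e,e or a,a); trans → (a,e or e,a).
Best chair for cis: E = 0.00 kcal/mol; best chair for trans: E = 0.47 kcal/mol.
The cis isomer is lower by 0.47 kcal/mol.

cis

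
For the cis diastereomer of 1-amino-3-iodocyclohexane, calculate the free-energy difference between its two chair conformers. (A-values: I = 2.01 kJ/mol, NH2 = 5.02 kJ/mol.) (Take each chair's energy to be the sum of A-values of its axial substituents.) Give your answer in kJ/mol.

C1 and C3 have the same parity, so for the cis isomer the two substituents are e,e in one chair and a,a in the other.
Chair I (iodo axial, amino axial): E = 7.03 kJ/mol.
Chair II (iodo equatorial, amino equatorial): E = 0.00 kJ/mol.
ΔE = 7.03 − 0.00 = 7.03 kJ/mol; chair II is more stable.

7.03 kJ/mol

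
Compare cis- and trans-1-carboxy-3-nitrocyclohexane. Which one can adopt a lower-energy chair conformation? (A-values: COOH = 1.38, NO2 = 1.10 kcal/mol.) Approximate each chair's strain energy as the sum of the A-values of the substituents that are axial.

cis

At 1,3 positions (parity same): cis → (e,e or a,a); trans → (a,e or e,a).
Best chair for cis: E = 0.00 kcal/mol; best chair for trans: E = 1.10 kcal/mol.
The cis isomer is lower by 1.10 kcal/mol.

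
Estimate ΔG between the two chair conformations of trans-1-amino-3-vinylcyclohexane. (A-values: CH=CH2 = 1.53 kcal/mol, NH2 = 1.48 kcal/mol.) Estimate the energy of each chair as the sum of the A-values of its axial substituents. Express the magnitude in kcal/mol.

0.05 kcal/mol

C1 and C3 have the same parity, so for the trans isomer the two substituents are one axial and one equatorial in each chair.
Chair I (vinyl axial, amino equatorial): E = 1.53 kcal/mol.
Chair II (vinyl equatorial, amino axial): E = 1.48 kcal/mol.
ΔE = 1.53 − 1.48 = 0.05 kcal/mol; chair II is more stable.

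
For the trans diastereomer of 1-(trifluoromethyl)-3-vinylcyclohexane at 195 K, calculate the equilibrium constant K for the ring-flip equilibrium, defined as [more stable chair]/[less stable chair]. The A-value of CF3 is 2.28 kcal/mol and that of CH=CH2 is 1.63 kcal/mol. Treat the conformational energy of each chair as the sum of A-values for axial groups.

C1 and C3 have the same parity, so for the trans isomer the two substituents are one axial and one equatorial in each chair.
Chair I (trifluoromethyl axial, vinyl equatorial): E = 2.28 kcal/mol; chair II (trifluoromethyl equatorial, vinyl axial): E = 1.63 kcal/mol.
ΔG = 0.65 kcal/mol between the two chairs.
K = exp(ΔG/RT) with R = 1.987×10⁻³ kcal mol⁻¹ K⁻¹ and T = 195 K gives K ≈ 5.35.

K ≈ 5.35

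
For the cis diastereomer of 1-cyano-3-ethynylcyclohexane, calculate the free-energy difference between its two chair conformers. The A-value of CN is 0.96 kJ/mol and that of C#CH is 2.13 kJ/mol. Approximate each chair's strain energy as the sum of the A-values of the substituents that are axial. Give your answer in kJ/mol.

3.09 kJ/mol

C1 and C3 have the same parity, so for the cis isomer the two substituents are e,e in one chair and a,a in the other.
Chair I (cyano axial, ethynyl axial): E = 3.09 kJ/mol.
Chair II (cyano equatorial, ethynyl equatorial): E = 0.00 kJ/mol.
ΔE = 3.09 − 0.00 = 3.09 kJ/mol; chair II is more stable.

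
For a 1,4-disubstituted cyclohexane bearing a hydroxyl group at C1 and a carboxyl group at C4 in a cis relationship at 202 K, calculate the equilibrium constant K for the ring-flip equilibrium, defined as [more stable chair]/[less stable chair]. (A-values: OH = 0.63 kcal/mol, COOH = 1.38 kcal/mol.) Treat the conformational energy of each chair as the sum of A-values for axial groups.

C1 and C4 have opposite parity, so for the cis isomer the two substituents are one axial and one equatorial in each chair.
Chair I (hydroxyl axial, carboxyl equatorial): E = 0.63 kcal/mol; chair II (hydroxyl equatorial, carboxyl axial): E = 1.38 kcal/mol.
ΔG = 0.75 kcal/mol between the two chairs.
K = exp(ΔG/RT) with R = 1.987×10⁻³ kcal mol⁻¹ K⁻¹ and T = 202 K gives K ≈ 6.48.

K ≈ 6.48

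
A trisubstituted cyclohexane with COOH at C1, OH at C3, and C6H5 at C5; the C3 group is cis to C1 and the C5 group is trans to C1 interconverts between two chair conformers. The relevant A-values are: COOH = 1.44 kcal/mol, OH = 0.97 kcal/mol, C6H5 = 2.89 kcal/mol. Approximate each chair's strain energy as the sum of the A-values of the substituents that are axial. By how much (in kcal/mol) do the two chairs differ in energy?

Chair I (carboxyl axial, hydroxyl axial, phenyl equatorial): E = 2.41 kcal/mol.
Chair II (carboxyl equatorial, hydroxyl equatorial, phenyl axial): E = 2.89 kcal/mol.
ΔE = 2.89 − 2.41 = 0.48 kcal/mol; chair I is more stable.

0.48 kcal/mol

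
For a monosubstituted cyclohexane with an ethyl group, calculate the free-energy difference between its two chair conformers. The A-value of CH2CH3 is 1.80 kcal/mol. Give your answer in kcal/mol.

A monosubstituted cyclohexane has one chair with the ethyl group axial (E = A = 1.80 kcal/mol) and one with it equatorial (E = 0).
ΔE = 1.80 − 0 = 1.80 kcal/mol.

1.80 kcal/mol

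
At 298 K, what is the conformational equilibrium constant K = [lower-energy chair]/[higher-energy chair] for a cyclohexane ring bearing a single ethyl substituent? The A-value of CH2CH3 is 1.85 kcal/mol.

K ≈ 22.7

One chair has the ethyl group axial (E = 1.85 kcal/mol) and the other has it equatorial (E = 0).
ΔG = 1.85 kcal/mol between the two chairs.
K = exp(ΔG/RT) with R = 1.987×10⁻³ kcal mol⁻¹ K⁻¹ and T = 298 K gives K ≈ 22.7.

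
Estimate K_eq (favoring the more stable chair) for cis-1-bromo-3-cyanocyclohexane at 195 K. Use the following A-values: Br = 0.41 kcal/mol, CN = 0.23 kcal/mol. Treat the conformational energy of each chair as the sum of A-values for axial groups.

K ≈ 5.22

C1 and C3 have the same parity, so for the cis isomer the two substituents are e,e in one chair and a,a in the other.
Chair I (bromo axial, cyano axial): E = 0.64 kcal/mol; chair II (bromo equatorial, cyano equatorial): E = 0.00 kcal/mol.
ΔG = 0.64 kcal/mol between the two chairs.
K = exp(ΔG/RT) with R = 1.987×10⁻³ kcal mol⁻¹ K⁻¹ and T = 195 K gives K ≈ 5.22.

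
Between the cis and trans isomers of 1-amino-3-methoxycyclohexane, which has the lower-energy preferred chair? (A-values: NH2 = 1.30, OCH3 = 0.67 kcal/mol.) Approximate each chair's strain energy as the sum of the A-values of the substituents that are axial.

At 1,3 positions (parity same): cis → (e,e or a,a); trans → (a,e or e,a).
Best chair for cis: E = 0.00 kcal/mol; best chair for trans: E = 0.67 kcal/mol.
The cis isomer is lower by 0.67 kcal/mol.

cis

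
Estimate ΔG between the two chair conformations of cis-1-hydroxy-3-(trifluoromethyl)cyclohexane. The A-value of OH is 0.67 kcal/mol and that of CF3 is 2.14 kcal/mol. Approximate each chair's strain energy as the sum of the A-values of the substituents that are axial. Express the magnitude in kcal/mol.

2.81 kcal/mol

C1 and C3 have the same parity, so for the cis isomer the two substituents are e,e in one chair and a,a in the other.
Chair I (hydroxyl axial, trifluoromethyl axial): E = 2.81 kcal/mol.
Chair II (hydroxyl equatorial, trifluoromethyl equatorial): E = 0.00 kcal/mol.
ΔE = 2.81 − 0.00 = 2.81 kcal/mol; chair II is more stable.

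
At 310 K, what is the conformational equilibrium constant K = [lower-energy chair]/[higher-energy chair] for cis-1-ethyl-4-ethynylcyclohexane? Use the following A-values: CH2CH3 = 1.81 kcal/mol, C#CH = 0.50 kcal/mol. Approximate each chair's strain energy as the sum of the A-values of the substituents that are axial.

C1 and C4 have opposite parity, so for the cis isomer the two substituents are one axial and one equatorial in each chair.
Chair I (ethyl axial, ethynyl equatorial): E = 1.81 kcal/mol; chair II (ethyl equatorial, ethynyl axial): E = 0.50 kcal/mol.
ΔG = 1.31 kcal/mol between the two chairs.
K = exp(ΔG/RT) with R = 1.987×10⁻³ kcal mol⁻¹ K⁻¹ and T = 310 K gives K ≈ 8.39.

K ≈ 8.39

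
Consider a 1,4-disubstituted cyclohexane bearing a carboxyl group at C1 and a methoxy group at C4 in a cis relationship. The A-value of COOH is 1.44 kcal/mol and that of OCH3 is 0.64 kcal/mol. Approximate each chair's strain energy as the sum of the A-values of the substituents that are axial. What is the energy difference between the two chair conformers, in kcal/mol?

C1 and C4 have opposite parity, so for the cis isomer the two substituents are one axial and one equatorial in each chair.
Chair I (carboxyl axial, methoxy equatorial): E = 1.44 kcal/mol.
Chair II (carboxyl equatorial, methoxy axial): E = 0.64 kcal/mol.
ΔE = 1.44 − 0.64 = 0.80 kcal/mol; chair II is more stable.

0.80 kcal/mol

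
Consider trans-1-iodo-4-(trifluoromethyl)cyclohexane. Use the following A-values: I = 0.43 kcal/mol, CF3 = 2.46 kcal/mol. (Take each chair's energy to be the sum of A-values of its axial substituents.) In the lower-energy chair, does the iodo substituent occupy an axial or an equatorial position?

equatorial

C1 and C4 have opposite parity, so for the trans isomer the two substituents are e,e in one chair and a,a in the other.
Chair I (iodo axial, trifluoromethyl axial): E = 2.89 kcal/mol.
Chair II (iodo equatorial, trifluoromethyl equatorial): E = 0.00 kcal/mol.
Chair II is the more stable (lower-energy) conformer, and in that chair the iodo group is equatorial.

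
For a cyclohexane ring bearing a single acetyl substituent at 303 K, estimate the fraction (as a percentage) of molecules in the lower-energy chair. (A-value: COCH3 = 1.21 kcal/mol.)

One chair has the acetyl group axial (E = 1.21 kcal/mol) and the other has it equatorial (E = 0).
ΔG = 1.21 kcal/mol between the two chairs.
K = exp(ΔG/RT) with R = 1.987×10⁻³ kcal mol⁻¹ K⁻¹ and T = 303 K gives K ≈ 7.46.
Fraction in the lower-energy chair = K/(K+1) = 88.2%.

88.2%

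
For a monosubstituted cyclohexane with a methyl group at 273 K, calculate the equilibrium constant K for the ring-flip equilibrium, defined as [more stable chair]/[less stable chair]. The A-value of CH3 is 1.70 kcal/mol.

K ≈ 23.0

One chair has the methyl group axial (E = 1.70 kcal/mol) and the other has it equatorial (E = 0).
ΔG = 1.70 kcal/mol between the two chairs.
K = exp(ΔG/RT) with R = 1.987×10⁻³ kcal mol⁻¹ K⁻¹ and T = 273 K gives K ≈ 23.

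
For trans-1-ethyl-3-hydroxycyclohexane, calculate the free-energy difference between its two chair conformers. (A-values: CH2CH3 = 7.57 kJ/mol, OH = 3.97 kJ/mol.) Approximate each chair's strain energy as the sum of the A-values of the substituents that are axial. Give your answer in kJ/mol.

C1 and C3 have the same parity, so for the trans isomer the two substituents are one axial and one equatorial in each chair.
Chair I (ethyl axial, hydroxyl equatorial): E = 7.57 kJ/mol.
Chair II (ethyl equatorial, hydroxyl axial): E = 3.97 kJ/mol.
ΔE = 7.57 − 3.97 = 3.60 kJ/mol; chair II is more stable.

3.60 kJ/mol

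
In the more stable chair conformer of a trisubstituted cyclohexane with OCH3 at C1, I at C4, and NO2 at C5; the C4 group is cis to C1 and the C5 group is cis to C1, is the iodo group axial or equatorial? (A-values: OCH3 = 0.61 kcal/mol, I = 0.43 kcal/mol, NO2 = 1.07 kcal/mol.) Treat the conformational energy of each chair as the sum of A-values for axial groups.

axial

Chair I (methoxy axial, iodo equatorial, nitro axial): E = 1.68 kcal/mol.
Chair II (methoxy equatorial, iodo axial, nitro equatorial): E = 0.43 kcal/mol.
Chair II is the more stable (lower-energy) conformer, and in that chair the iodo group is axial.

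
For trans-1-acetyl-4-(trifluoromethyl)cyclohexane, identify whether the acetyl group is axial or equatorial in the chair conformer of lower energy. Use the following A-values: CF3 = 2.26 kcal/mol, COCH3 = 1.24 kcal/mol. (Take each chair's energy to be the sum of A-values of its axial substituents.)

equatorial

C1 and C4 have opposite parity, so for the trans isomer the two substituents are e,e in one chair and a,a in the other.
Chair I (trifluoromethyl axial, acetyl axial): E = 3.50 kcal/mol.
Chair II (trifluoromethyl equatorial, acetyl equatorial): E = 0.00 kcal/mol.
Chair II is the more stable (lower-energy) conformer, and in that chair the acetyl group is equatorial.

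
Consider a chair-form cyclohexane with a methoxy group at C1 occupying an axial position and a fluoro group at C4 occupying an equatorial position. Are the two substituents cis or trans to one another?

cis

C1 and C4 have opposite parity, so their axial bonds point in opposite directions.
With opposite-parity carbons, two substituents on the same face are one axial and one equatorial; opposite faces give both axial or both equatorial.
Here the groups are axial/equatorial → same face → cis.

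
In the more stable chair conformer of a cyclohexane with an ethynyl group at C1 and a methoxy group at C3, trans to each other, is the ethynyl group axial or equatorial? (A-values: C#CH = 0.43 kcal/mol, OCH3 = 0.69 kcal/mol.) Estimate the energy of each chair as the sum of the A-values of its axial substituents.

C1 and C3 have the same parity, so for the trans isomer the two substituents are one axial and one equatorial in each chair.
Chair I (ethynyl axial, methoxy equatorial): E = 0.43 kcal/mol.
Chair II (ethynyl equatorial, methoxy axial): E = 0.69 kcal/mol.
Chair I is the more stable (lower-energy) conformer, and in that chair the ethynyl group is axial.

axial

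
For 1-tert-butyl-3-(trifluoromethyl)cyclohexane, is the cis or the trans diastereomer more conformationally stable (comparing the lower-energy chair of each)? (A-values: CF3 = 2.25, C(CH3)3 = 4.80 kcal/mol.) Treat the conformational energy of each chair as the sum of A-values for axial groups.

At 1,3 positions (parity same): cis → (e,e or a,a); trans → (a,e or e,a).
Best chair for cis: E = 0.00 kcal/mol; best chair for trans: E = 2.25 kcal/mol.
The cis isomer is lower by 2.25 kcal/mol.

cis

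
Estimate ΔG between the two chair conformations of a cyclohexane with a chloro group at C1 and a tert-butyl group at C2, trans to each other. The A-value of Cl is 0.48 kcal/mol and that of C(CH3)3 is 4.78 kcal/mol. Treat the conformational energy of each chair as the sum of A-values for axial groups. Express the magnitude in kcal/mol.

C1 and C2 have opposite parity, so for the trans isomer the two substituents are e,e in one chair and a,a in the other.
Chair I (chloro axial, tert-butyl axial): E = 5.26 kcal/mol.
Chair II (chloro equatorial, tert-butyl equatorial): E = 0.00 kcal/mol.
ΔE = 5.26 − 0.00 = 5.26 kcal/mol; chair II is more stable.

5.26 kcal/mol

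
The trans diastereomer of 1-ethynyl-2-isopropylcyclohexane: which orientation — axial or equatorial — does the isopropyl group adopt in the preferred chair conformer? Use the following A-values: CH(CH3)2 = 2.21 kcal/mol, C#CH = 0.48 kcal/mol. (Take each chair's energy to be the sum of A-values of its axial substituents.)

equatorial

C1 and C2 have opposite parity, so for the trans isomer the two substituents are e,e in one chair and a,a in the other.
Chair I (isopropyl axial, ethynyl axial): E = 2.69 kcal/mol.
Chair II (isopropyl equatorial, ethynyl equatorial): E = 0.00 kcal/mol.
Chair II is the more stable (lower-energy) conformer, and in that chair the isopropyl group is equatorial.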